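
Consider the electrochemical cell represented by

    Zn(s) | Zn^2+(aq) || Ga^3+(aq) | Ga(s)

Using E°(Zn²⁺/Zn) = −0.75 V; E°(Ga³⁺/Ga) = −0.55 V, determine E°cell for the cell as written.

By convention the left-hand electrode in cell notation is the anode (oxidation) and the right-hand electrode is the cathode (reduction).
E°cell = E°(right) − E°(left) = −0.55 − (−0.75) = +0.20 V.

+0.20 V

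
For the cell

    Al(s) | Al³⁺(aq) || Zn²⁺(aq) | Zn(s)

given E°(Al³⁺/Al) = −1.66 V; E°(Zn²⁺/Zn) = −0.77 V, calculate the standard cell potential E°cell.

By convention the left-hand electrode in cell notation is the anode (oxidation) and the right-hand electrode is the cathode (reduction).
E°cell = E°(right) − E°(left) = −0.77 − (−1.66) = +0.89 V.

+0.89 V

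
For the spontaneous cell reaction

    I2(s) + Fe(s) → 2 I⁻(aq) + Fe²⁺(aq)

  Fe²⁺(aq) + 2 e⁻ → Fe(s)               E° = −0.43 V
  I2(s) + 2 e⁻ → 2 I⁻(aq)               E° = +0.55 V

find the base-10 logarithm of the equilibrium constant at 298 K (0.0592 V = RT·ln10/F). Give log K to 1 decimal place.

The I₂/I⁻ couple is reduced (cathode); E°cell = +0.55 − (−0.43) = +0.98 V with n = 2.
At equilibrium E = 0, so log K = nE°cell / 0.0592 = (2)(+0.98) / 0.0592 = 33.1.

log K = 33.1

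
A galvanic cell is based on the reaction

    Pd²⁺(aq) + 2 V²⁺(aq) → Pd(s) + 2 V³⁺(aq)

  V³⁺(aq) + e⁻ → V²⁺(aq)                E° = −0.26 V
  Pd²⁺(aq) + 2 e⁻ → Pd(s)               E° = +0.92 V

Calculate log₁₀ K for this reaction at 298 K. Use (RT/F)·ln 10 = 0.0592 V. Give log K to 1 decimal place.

log K = 39.9

The Pd²⁺/Pd couple is reduced (cathode); E°cell = +0.92 − (−0.26) = +1.18 V with n = 2.
At equilibrium E = 0, so log K = nE°cell / 0.0592 = (2)(+1.18) / 0.0592 = 39.9.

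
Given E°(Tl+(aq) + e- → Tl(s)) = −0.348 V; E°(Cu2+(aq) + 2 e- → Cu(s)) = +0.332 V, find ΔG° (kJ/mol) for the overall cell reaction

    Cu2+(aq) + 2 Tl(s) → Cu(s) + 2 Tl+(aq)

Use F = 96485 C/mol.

In the reaction as written Cu2+(aq) is reduced, so the Cu²⁺/Cu couple is the cathode and Tl⁺/Tl is the anode.
E°cell = +0.332 − (−0.348) = +0.680 V; balancing electrons gives n = 2.
ΔG° = −nFE°cell = −(2)(96485)(+0.680) J/mol = −131 kJ/mol.

−131 kJ/mol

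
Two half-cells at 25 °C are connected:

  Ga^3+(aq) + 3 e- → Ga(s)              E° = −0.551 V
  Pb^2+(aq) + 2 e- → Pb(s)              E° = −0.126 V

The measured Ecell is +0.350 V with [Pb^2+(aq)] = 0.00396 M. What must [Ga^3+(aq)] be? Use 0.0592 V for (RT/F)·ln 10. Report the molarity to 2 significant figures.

1.6 M

The Pb²⁺/Pb couple has the larger reduction potential, so it is the cathode: E°cell = −0.126 − (−0.551) = +0.425 V and n = 6.
Since E = E° − (0.0592/n)·log Q, log Q = n(E° − E)/0.0592 = 7.601.
The balanced reaction is 3 Pb^2+(aq) + 2 Ga(s) → 3 Pb(s) + 2 Ga^3+(aq), so Q = [Ga^3+(aq)]^2 / [Pb^2+(aq)]^3.
Solving for the unknown gives log [Ga^3+(aq)] = 0.197, so [Ga^3+(aq)] ≈ 1.6 M.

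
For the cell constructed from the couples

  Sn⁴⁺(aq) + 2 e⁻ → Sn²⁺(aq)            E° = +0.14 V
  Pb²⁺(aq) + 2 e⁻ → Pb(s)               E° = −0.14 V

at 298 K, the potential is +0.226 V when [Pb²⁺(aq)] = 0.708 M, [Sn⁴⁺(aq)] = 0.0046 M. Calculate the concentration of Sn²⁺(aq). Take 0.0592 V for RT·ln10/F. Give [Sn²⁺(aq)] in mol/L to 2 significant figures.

Sn⁴⁺/Sn²⁺ is the cathode (higher E°); E°cell = +0.14 − (−0.14) = +0.28 V with n = 2.
Since E = E° − (0.0592/n)·log Q, log Q = n(E° − E)/0.0592 = 1.824.
Balancing electrons gives Sn⁴⁺(aq) + Pb(s) → Sn²⁺(aq) + Pb²⁺(aq); thus Q = ([Sn²⁺(aq)]·[Pb²⁺(aq)]) / [Sn⁴⁺(aq)].
Substituting the known concentrations and solving, log [Sn²⁺(aq)] = −0.363 and [Sn²⁺(aq)] = 0.43 M.

0.43 M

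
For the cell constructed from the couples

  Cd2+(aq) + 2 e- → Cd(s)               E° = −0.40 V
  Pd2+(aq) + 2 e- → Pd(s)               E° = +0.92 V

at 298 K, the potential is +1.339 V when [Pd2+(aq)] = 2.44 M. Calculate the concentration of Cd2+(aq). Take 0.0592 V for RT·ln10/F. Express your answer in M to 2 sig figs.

0.56 M

With Pd²⁺/Pd at the cathode and Cd²⁺/Cd at the anode, E°cell = +0.92 − (−0.40) = +1.32 V (n = 2).
Rearranging E = E° − (0.0592/n)·log Q gives log Q = 2(+1.32 − (+1.339))/0.0592 = −0.642.
For Pd2+(aq) + Cd(s) → Pd(s) + Cd2+(aq), the reaction quotient is Q = [Cd2+(aq)] / [Pd2+(aq)].
Substituting the known concentrations and solving, log [Cd2+(aq)] = −0.255 and [Cd2+(aq)] = 0.56 M.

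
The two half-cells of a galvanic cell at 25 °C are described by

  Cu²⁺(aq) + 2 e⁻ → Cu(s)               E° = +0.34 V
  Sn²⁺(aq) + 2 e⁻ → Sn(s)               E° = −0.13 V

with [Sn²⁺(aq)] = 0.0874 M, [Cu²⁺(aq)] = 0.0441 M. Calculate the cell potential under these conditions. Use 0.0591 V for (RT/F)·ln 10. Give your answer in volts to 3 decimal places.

+0.461 V

Cu²⁺/Cu is reduced (cathode, E° = +0.34 V) and Sn²⁺/Sn is oxidized (anode).
E°cell = E°cat − E°an = +0.34 − (−0.13) = +0.47 V; n = 2.
The balanced reaction is Cu²⁺(aq) + Sn(s) → Cu(s) + Sn²⁺(aq), so Q = [Sn²⁺(aq)] / [Cu²⁺(aq)] = 1.98 and log Q = 0.297.
E = E° − (0.0591/n)·log Q = +0.47 − (0.0591/2)(0.297) = +0.461 V.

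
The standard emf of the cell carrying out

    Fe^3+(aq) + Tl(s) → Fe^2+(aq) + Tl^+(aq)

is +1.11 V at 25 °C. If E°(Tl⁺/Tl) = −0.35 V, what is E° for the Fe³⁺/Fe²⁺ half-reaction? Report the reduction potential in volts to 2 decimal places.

+0.76 V

In the reaction as written the Fe³⁺/Fe²⁺ couple is reduced (cathode) and Tl⁺/Tl is oxidized (anode), so E°cell = E°(Fe³⁺/Fe²⁺) − E°(Tl⁺/Tl).
E°(Fe³⁺/Fe²⁺) = E°cell + E°(anode) = +1.11 + (−0.35) = +0.76 V.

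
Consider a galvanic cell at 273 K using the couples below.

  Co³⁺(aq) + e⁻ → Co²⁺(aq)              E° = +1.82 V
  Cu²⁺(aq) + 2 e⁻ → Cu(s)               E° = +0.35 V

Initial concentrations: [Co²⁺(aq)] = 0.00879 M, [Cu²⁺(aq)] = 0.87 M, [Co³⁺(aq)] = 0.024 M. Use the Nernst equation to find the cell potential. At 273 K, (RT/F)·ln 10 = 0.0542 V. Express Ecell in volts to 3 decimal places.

+1.495 V

Since E°(Co³⁺/Co²⁺) > E°(Cu²⁺/Cu), Co³⁺/Co²⁺ serves as the cathode.
E°cell = +1.82 − (+0.35) = +1.47 V, with n = 2 electrons transferred.
Balancing gives 2 Co³⁺(aq) + Cu(s) → 2 Co²⁺(aq) + Cu²⁺(aq); hence Q = ([Co²⁺(aq)]^2·[Cu²⁺(aq)]) / [Co³⁺(aq)]^2 = 0.117 (log Q = −0.933).
E = E° − (0.0542/n)·log Q = +1.47 − (0.0542/2)(−0.933) = +1.495 V.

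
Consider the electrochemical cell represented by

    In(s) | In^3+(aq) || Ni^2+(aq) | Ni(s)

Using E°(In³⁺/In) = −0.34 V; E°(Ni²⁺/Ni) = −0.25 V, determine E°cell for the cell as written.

By convention the left-hand electrode in cell notation is the anode (oxidation) and the right-hand electrode is the cathode (reduction).
E°cell = E°(right) − E°(left) = −0.25 − (−0.34) = +0.09 V.

+0.09 V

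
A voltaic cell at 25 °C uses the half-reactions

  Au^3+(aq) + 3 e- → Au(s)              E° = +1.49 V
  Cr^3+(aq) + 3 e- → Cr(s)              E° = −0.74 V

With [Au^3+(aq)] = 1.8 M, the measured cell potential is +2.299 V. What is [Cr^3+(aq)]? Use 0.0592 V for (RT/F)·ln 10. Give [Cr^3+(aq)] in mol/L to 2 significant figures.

0.00057 M

Au³⁺/Au is the cathode (higher E°); E°cell = +1.49 − (−0.74) = +2.23 V with n = 3.
Rearranging E = E° − (0.0592/n)·log Q gives log Q = 3(+2.23 − (+2.299))/0.0592 = −3.497.
The balanced reaction is Au^3+(aq) + Cr(s) → Au(s) + Cr^3+(aq), so Q = [Cr^3+(aq)] / [Au^3+(aq)].
Substituting the known concentrations and solving, log [Cr^3+(aq)] = −3.242 and [Cr^3+(aq)] = 0.00057 M.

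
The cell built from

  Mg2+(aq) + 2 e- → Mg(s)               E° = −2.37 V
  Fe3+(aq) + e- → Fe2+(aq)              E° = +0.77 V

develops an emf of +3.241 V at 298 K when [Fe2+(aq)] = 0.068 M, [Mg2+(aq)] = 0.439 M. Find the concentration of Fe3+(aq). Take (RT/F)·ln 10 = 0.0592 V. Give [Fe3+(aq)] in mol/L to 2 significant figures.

2.3 M

With Fe³⁺/Fe²⁺ at the cathode and Mg²⁺/Mg at the anode, E°cell = +0.77 − (−2.37) = +3.14 V (n = 2).
Rearranging E = E° − (0.0592/n)·log Q gives log Q = 2(+3.14 − (+3.241))/0.0592 = −3.412.
The balanced reaction is 2 Fe3+(aq) + Mg(s) → 2 Fe2+(aq) + Mg2+(aq), so Q = ([Fe2+(aq)]^2·[Mg2+(aq)]) / [Fe3+(aq)]^2.
Substituting the known concentrations and solving, log [Fe3+(aq)] = 0.360 and [Fe3+(aq)] = 2.3 M.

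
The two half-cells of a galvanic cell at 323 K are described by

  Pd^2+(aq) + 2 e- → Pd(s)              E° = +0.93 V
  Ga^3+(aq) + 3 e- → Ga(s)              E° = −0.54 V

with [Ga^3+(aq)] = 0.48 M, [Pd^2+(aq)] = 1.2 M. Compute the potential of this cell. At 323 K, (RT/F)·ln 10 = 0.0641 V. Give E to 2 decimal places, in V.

The Pd²⁺/Pd couple has the more positive E°, so it is the cathode; Ga³⁺/Ga is the anode.
E°cell = +0.93 − (−0.54) = +1.47 V, with n = 6 electrons transferred.
For the overall reaction 3 Pd^2+(aq) + 2 Ga(s) → 3 Pd(s) + 2 Ga^3+(aq), Q = [Ga^3+(aq)]^2 / [Pd^2+(aq)]^3 = 0.133, giving log Q = −0.875.
E = E° − (0.0641/n)·log Q = +1.47 − (0.0641/6)(−0.875) = +1.48 V.

+1.48 V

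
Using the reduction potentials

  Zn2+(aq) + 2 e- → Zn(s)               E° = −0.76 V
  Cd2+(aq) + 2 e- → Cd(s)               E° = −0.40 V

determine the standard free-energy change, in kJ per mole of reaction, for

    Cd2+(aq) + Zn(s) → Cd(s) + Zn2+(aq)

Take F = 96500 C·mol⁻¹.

In the reaction as written Cd2+(aq) is reduced, so the Cd²⁺/Cd couple is the cathode and Zn²⁺/Zn is the anode.
E°cell = −0.40 − (−0.76) = +0.36 V; balancing electrons gives n = 2.
ΔG° = −nFE°cell = −(2)(96500)(+0.36) J/mol = −69.5 kJ/mol.

−69.5 kJ/mol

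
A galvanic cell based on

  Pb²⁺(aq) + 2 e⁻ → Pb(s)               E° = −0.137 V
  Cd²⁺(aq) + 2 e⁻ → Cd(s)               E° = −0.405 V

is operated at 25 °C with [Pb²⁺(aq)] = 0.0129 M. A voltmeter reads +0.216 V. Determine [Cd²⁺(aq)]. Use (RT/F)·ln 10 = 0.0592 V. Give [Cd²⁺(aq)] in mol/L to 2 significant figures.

0.74 M

The Pb²⁺/Pb couple has the larger reduction potential, so it is the cathode: E°cell = −0.137 − (−0.405) = +0.268 V and n = 2.
Rearranging E = E° − (0.0592/n)·log Q gives log Q = 2(+0.268 − (+0.216))/0.0592 = 1.757.
Balancing electrons gives Pb²⁺(aq) + Cd(s) → Pb(s) + Cd²⁺(aq); thus Q = [Cd²⁺(aq)] / [Pb²⁺(aq)].
Solving for the unknown gives log [Cd²⁺(aq)] = −0.132, so [Cd²⁺(aq)] ≈ 0.74 M.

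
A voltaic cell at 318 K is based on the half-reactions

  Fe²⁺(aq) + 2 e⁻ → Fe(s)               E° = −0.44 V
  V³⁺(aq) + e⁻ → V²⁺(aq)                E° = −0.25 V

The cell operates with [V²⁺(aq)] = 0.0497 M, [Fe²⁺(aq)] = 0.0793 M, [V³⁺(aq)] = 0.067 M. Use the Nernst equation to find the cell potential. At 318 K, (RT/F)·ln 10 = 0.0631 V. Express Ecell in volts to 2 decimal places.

+0.23 V

Since E°(V³⁺/V²⁺) > E°(Fe²⁺/Fe), V³⁺/V²⁺ serves as the cathode.
The standard potential is −0.25 − (−0.44) = +0.19 V and the balanced reaction transfers n = 2 electrons.
For the overall reaction 2 V³⁺(aq) + Fe(s) → 2 V²⁺(aq) + Fe²⁺(aq), Q = ([V²⁺(aq)]^2·[Fe²⁺(aq)]) / [V³⁺(aq)]^2 = 0.0436, giving log Q = −1.360.
E = E° − (0.0631/n)·log Q = +0.19 − (0.0631/2)(−1.360) = +0.23 V.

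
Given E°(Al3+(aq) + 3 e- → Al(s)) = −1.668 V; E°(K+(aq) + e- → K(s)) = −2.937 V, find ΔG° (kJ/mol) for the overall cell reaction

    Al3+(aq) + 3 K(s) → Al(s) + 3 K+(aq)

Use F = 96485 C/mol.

In the reaction as written Al3+(aq) is reduced, so the Al³⁺/Al couple is the cathode and K⁺/K is the anode.
E°cell = −1.668 − (−2.937) = +1.269 V; balancing electrons gives n = 3.
ΔG° = −nFE°cell = −(3)(96485)(+1.269) J/mol = −367 kJ/mol.

−367 kJ/mol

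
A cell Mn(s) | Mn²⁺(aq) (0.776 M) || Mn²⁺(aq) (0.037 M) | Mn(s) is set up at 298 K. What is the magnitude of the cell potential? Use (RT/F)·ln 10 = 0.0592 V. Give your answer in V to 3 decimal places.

For a concentration cell E°cell = 0, since both electrodes use the same couple.
The compartment with the higher Mn²⁺(aq) concentration (0.776 M) acts as the cathode; ions are reduced there and produced at the dilute (0.037 M) anode.
With n = 2, Ecell = −(0.0592/2)·log([dilute]/[conc]) = −(0.0592/2)·log(0.037/0.776) = +0.039 V.

0.039 V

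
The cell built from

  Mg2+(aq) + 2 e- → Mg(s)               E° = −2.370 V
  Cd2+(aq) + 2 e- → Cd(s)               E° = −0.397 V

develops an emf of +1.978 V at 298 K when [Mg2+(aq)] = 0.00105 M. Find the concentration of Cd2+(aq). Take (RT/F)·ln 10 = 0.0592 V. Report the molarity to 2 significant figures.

0.0015 M

With Cd²⁺/Cd at the cathode and Mg²⁺/Mg at the anode, E°cell = −0.397 − (−2.370) = +1.973 V (n = 2).
Since E = E° − (0.0592/n)·log Q, log Q = n(E° − E)/0.0592 = −0.169.
The balanced reaction is Cd2+(aq) + Mg(s) → Cd(s) + Mg2+(aq), so Q = [Mg2+(aq)] / [Cd2+(aq)].
Solving for the unknown gives log [Cd2+(aq)] = −2.810, so [Cd2+(aq)] ≈ 0.0015 M.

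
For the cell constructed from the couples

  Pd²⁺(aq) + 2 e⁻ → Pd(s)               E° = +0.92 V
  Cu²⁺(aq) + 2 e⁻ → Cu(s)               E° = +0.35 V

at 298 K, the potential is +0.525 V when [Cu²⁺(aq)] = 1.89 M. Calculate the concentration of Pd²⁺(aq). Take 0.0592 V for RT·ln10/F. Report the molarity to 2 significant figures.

Pd²⁺/Pd is the cathode (higher E°); E°cell = +0.92 − (+0.35) = +0.57 V with n = 2.
Since E = E° − (0.0592/n)·log Q, log Q = n(E° − E)/0.0592 = 1.520.
Balancing electrons gives Pd²⁺(aq) + Cu(s) → Pd(s) + Cu²⁺(aq); thus Q = [Cu²⁺(aq)] / [Pd²⁺(aq)].
Substituting the known concentrations and solving, log [Pd²⁺(aq)] = −1.244 and [Pd²⁺(aq)] = 0.057 M.

0.057 M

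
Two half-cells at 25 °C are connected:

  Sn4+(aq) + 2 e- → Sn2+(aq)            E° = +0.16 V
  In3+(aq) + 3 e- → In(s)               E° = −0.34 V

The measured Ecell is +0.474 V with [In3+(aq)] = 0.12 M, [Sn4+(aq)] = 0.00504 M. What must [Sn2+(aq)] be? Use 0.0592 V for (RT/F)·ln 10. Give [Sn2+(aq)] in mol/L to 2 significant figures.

0.16 M

Sn⁴⁺/Sn²⁺ is the cathode (higher E°); E°cell = +0.16 − (−0.34) = +0.50 V with n = 6.
Rearranging E = E° − (0.0592/n)·log Q gives log Q = 6(+0.50 − (+0.474))/0.0592 = 2.635.
For 3 Sn4+(aq) + 2 In(s) → 3 Sn2+(aq) + 2 In3+(aq), the reaction quotient is Q = ([Sn2+(aq)]^3·[In3+(aq)]^2) / [Sn4+(aq)]^3.
Solving for the unknown gives log [Sn2+(aq)] = −0.805, so [Sn2+(aq)] ≈ 0.16 M.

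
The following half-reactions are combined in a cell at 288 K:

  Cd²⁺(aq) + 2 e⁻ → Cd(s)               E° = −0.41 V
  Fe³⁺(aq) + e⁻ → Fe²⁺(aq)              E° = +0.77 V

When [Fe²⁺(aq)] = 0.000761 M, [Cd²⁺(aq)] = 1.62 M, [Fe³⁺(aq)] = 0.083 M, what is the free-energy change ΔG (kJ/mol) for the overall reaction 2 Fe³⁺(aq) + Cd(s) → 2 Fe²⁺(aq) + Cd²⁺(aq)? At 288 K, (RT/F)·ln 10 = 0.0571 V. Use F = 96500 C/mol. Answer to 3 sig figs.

−249 kJ/mol

E°cell = +0.77 − (−0.41) = +1.18 V; the balanced reaction transfers n = 2 electrons.
Here Q = ([Fe²⁺(aq)]^2·[Cd²⁺(aq)]) / [Fe³⁺(aq)]^2 = 0.000136 (log Q = −3.866), giving E = +1.18 − (0.0571/2)·(−3.866) = +1.2904 V.
Finally ΔG = −nFE = −(2)(96500 C/mol)(+1.2904 V) = −249 kJ/mol.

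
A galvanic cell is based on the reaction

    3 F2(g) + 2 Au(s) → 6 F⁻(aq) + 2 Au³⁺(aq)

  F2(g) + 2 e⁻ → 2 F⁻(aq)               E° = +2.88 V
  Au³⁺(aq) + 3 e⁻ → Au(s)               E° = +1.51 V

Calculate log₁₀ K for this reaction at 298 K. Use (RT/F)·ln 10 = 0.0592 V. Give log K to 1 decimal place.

log K = 138.9

The F₂/F⁻ couple is reduced (cathode); E°cell = +2.88 − (+1.51) = +1.37 V with n = 6.
At equilibrium E = 0, so log K = nE°cell / 0.0592 = (6)(+1.37) / 0.0592 = 138.9.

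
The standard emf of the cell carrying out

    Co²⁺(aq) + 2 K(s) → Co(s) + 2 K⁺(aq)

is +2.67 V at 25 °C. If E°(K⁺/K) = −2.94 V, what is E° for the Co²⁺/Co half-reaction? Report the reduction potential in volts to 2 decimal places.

In the reaction as written the Co²⁺/Co couple is reduced (cathode) and K⁺/K is oxidized (anode), so E°cell = E°(Co²⁺/Co) − E°(K⁺/K).
E°(Co²⁺/Co) = E°cell + E°(anode) = +2.67 + (−2.94) = −0.27 V.

−0.27 V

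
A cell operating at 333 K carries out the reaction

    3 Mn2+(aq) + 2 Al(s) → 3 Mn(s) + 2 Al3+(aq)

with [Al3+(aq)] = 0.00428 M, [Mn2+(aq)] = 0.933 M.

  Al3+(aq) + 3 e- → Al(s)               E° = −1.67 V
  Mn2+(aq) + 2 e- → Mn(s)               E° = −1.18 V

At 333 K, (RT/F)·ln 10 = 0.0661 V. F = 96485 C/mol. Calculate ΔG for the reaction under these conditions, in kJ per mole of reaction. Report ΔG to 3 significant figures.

−313 kJ/mol

With Mn²⁺/Mn reduced at the cathode, E°cell = −1.18 − (−1.67) = +0.49 V and n = 6.
Here Q = [Al3+(aq)]^2 / [Mn2+(aq)]^3 = 2.26×10^−5 (log Q = −4.647), giving E = +0.49 − (0.0661/6)·(−4.647) = +0.5412 V.
Finally ΔG = −nFE = −(6)(96485 C/mol)(+0.5412 V) = −313 kJ/mol.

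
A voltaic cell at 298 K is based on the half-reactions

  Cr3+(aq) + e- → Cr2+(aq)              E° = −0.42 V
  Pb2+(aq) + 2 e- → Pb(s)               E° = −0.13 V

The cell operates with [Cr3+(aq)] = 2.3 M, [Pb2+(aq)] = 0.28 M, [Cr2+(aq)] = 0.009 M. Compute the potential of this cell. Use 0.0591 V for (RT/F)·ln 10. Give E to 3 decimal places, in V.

+0.131 V

Pb²⁺/Pb is reduced (cathode, E° = −0.13 V) and Cr³⁺/Cr²⁺ is oxidized (anode).
The standard potential is −0.13 − (−0.42) = +0.29 V and the balanced reaction transfers n = 2 electrons.
The balanced reaction is Pb2+(aq) + 2 Cr2+(aq) → Pb(s) + 2 Cr3+(aq), so Q = [Cr3+(aq)]^2 / ([Pb2+(aq)]·[Cr2+(aq)]^2) = 2.33×10^5 and log Q = 5.368.
E = E° − (0.0591/n)·log Q = +0.29 − (0.0591/2)(5.368) = +0.131 V.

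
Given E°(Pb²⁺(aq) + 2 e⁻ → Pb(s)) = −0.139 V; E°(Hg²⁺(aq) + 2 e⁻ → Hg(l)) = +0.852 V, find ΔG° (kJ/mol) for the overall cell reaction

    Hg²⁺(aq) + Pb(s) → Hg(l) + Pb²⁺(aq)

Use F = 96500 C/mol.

−191 kJ/mol

In the reaction as written Hg²⁺(aq) is reduced, so the Hg²⁺/Hg couple is the cathode and Pb²⁺/Pb is the anode.
E°cell = +0.852 − (−0.139) = +0.991 V; balancing electrons gives n = 2.
ΔG° = −nFE°cell = −(2)(96500)(+0.991) J/mol = −191 kJ/mol.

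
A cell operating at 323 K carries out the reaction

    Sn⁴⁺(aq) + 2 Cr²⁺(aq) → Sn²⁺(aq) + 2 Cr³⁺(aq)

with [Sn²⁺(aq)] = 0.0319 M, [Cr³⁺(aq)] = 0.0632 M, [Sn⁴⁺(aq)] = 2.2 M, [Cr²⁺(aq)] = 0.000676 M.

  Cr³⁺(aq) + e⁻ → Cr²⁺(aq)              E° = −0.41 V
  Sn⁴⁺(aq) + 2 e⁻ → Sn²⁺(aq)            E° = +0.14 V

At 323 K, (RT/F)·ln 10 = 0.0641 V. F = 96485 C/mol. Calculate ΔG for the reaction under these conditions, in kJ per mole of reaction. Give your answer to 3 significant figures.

The standard cell potential is +0.14 − (−0.41) = +0.55 V, with n = 2 electrons in the balanced equation.
Here Q = ([Sn²⁺(aq)]·[Cr³⁺(aq)]^2) / ([Sn⁴⁺(aq)]·[Cr²⁺(aq)]^2) = 127 (log Q = 2.103), giving E = +0.55 − (0.0641/2)·(2.103) = +0.4826 V.
Finally ΔG = −nFE = −(2)(96485 C/mol)(+0.4826 V) = −93.1 kJ/mol.

−93.1 kJ/mol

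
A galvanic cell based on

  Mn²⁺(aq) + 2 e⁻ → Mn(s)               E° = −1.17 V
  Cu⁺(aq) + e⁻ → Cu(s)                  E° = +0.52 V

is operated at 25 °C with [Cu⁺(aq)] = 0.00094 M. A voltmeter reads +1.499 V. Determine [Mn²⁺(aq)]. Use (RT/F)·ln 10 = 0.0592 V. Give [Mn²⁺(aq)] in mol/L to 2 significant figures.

2.5 M

With Cu⁺/Cu at the cathode and Mn²⁺/Mn at the anode, E°cell = +0.52 − (−1.17) = +1.69 V (n = 2).
Since E = E° − (0.0592/n)·log Q, log Q = n(E° − E)/0.0592 = 6.453.
Balancing electrons gives 2 Cu⁺(aq) + Mn(s) → 2 Cu(s) + Mn²⁺(aq); thus Q = [Mn²⁺(aq)] / [Cu⁺(aq)]^2.
Solving for the unknown gives log [Mn²⁺(aq)] = 0.399, so [Mn²⁺(aq)] ≈ 2.5 M.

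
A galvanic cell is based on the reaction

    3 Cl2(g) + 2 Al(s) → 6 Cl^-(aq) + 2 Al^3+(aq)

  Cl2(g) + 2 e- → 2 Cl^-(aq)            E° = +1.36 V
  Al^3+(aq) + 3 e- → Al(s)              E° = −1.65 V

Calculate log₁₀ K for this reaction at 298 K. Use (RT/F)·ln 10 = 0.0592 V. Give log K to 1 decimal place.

The Cl₂/Cl⁻ couple is reduced (cathode); E°cell = +1.36 − (−1.65) = +3.01 V with n = 6.
At equilibrium E = 0, so log K = nE°cell / 0.0592 = (6)(+3.01) / 0.0592 = 305.1.

log K = 305.1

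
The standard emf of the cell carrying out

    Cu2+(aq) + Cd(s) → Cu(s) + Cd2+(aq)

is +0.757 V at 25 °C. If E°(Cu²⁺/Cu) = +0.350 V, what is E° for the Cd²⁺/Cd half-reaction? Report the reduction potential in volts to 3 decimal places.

In the reaction as written the Cu²⁺/Cu couple is reduced (cathode) and Cd²⁺/Cd is oxidized (anode), so E°cell = E°(Cu²⁺/Cu) − E°(Cd²⁺/Cd).
E°(Cd²⁺/Cd) = E°(cathode) − E°cell = +0.350 − (+0.757) = −0.407 V.

−0.407 V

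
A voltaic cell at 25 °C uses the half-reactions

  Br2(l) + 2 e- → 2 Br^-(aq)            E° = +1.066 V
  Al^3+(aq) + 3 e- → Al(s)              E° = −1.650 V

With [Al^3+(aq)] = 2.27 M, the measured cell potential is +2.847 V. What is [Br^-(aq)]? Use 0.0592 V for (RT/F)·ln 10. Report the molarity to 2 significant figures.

0.0047 M

With Br₂/Br⁻ at the cathode and Al³⁺/Al at the anode, E°cell = +1.066 − (−1.650) = +2.716 V (n = 6).
From the Nernst equation, log Q = n(E° − E)/0.0592 = 6·(+2.716 − (+2.847))/0.0592 = −13.277.
For 3 Br2(l) + 2 Al(s) → 6 Br^-(aq) + 2 Al^3+(aq), the reaction quotient is Q = [Br^-(aq)]^6·[Al^3+(aq)]^2.
Solving for the unknown gives log [Br^-(aq)] = −2.332, so [Br^-(aq)] ≈ 0.0047 M.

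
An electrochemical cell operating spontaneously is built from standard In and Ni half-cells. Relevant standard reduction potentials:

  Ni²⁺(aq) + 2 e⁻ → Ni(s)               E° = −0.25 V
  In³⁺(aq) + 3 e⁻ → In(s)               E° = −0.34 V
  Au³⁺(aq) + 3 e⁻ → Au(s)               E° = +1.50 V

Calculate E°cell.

+0.09 V

Of the two couples in this cell, the one with the more positive reduction potential is reduced at the cathode: here that is Ni²⁺/Ni (−0.25 V); In³⁺/In (−0.34 V) is the anode.
E°cell = E°(cathode) − E°(anode) = −0.25 − (−0.34) = +0.09 V.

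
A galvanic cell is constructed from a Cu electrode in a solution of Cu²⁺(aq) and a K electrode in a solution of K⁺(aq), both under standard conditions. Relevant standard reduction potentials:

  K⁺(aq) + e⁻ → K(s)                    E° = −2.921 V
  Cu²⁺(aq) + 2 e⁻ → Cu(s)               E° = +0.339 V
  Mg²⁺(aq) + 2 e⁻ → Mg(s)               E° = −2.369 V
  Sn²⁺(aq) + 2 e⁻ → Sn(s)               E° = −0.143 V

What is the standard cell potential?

+3.260 V

Of the two couples in this cell, the one with the more positive reduction potential is reduced at the cathode: here that is Cu²⁺/Cu (+0.339 V); K⁺/K (−2.921 V) is the anode.
E°cell = E°(cathode) − E°(anode) = +0.339 − (−2.921) = +3.260 V.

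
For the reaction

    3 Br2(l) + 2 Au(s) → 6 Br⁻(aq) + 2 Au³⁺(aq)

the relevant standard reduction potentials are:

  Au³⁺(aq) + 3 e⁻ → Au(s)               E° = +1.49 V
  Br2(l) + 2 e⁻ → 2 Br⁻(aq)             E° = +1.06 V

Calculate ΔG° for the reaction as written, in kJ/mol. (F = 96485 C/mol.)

In the reaction as written Br2(l) is reduced, so the Br₂/Br⁻ couple is the cathode and Au³⁺/Au is the anode.
E°cell = +1.06 − (+1.49) = −0.43 V; balancing electrons gives n = 6.
ΔG° = −nFE°cell = −(6)(96485)(−0.43) J/mol = +249 kJ/mol.

+249 kJ/mol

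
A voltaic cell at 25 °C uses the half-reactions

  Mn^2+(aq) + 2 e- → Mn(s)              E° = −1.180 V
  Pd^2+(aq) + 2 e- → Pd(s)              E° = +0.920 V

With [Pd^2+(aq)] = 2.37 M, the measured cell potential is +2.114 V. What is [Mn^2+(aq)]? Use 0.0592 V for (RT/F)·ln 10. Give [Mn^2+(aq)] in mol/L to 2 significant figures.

With Pd²⁺/Pd at the cathode and Mn²⁺/Mn at the anode, E°cell = +0.920 − (−1.180) = +2.100 V (n = 2).
From the Nernst equation, log Q = n(E° − E)/0.0592 = 2·(+2.100 − (+2.114))/0.0592 = −0.473.
For Pd^2+(aq) + Mn(s) → Pd(s) + Mn^2+(aq), the reaction quotient is Q = [Mn^2+(aq)] / [Pd^2+(aq)].
Solving for the unknown gives log [Mn^2+(aq)] = −0.098, so [Mn^2+(aq)] ≈ 0.80 M.

0.80 M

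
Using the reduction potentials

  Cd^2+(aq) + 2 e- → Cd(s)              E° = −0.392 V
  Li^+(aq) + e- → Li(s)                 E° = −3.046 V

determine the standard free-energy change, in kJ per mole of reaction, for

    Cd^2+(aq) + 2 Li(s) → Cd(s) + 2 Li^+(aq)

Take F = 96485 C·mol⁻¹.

−512 kJ/mol

In the reaction as written Cd^2+(aq) is reduced, so the Cd²⁺/Cd couple is the cathode and Li⁺/Li is the anode.
E°cell = −0.392 − (−3.046) = +2.654 V; balancing electrons gives n = 2.
ΔG° = −nFE°cell = −(2)(96485)(+2.654) J/mol = −512 kJ/mol.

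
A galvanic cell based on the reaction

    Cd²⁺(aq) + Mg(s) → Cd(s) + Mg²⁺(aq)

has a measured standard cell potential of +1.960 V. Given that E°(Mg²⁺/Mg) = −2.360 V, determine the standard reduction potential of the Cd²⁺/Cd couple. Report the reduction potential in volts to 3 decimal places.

−0.400 V

In the reaction as written the Cd²⁺/Cd couple is reduced (cathode) and Mg²⁺/Mg is oxidized (anode), so E°cell = E°(Cd²⁺/Cd) − E°(Mg²⁺/Mg).
E°(Cd²⁺/Cd) = E°cell + E°(anode) = +1.960 + (−2.360) = −0.400 V.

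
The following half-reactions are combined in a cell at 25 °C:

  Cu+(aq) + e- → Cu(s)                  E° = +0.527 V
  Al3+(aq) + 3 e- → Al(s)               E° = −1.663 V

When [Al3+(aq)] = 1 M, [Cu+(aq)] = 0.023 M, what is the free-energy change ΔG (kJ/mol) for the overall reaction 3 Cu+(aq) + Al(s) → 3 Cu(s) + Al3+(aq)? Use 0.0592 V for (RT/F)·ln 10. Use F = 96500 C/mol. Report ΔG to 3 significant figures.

−606 kJ/mol

With Cu⁺/Cu reduced at the cathode, E°cell = +0.527 − (−1.663) = +2.190 V and n = 3.
Q = [Al3+(aq)] / [Cu+(aq)]^3 = 8.22×10^4, so log Q = 4.915 and E = +2.190 − (0.0592/3)(4.915) = +2.0930 V.
Finally ΔG = −nFE = −(3)(96500 C/mol)(+2.0930 V) = −606 kJ/mol.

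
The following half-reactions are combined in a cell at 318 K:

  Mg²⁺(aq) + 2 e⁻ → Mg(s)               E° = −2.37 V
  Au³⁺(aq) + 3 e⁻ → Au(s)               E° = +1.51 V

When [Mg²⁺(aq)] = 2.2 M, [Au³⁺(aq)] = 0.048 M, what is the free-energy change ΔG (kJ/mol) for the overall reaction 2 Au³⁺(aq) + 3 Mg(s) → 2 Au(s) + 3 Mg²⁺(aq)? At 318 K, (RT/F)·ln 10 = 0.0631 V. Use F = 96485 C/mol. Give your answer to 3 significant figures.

−2220 kJ/mol

E°cell = +1.51 − (−2.37) = +3.88 V; the balanced reaction transfers n = 6 electrons.
Q = [Mg²⁺(aq)]^3 / [Au³⁺(aq)]^2 = 4.62×10^3, so log Q = 3.665 and E = +3.88 − (0.0631/6)(3.665) = +3.8415 V.
Finally ΔG = −nFE = −(6)(96485 C/mol)(+3.8415 V) = −2220 kJ/mol.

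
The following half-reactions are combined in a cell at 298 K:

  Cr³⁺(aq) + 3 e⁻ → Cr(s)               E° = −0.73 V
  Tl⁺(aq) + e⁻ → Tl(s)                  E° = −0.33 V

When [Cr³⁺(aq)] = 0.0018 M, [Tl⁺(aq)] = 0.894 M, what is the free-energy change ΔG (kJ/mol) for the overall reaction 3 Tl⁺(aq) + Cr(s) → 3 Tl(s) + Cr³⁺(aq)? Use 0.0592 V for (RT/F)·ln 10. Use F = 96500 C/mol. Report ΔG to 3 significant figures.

−131 kJ/mol

With Tl⁺/Tl reduced at the cathode, E°cell = −0.33 − (−0.73) = +0.40 V and n = 3.
Q = [Cr³⁺(aq)] / [Tl⁺(aq)]^3 = 0.00252, so log Q = −2.599 and E = +0.40 − (0.0592/3)(−2.599) = +0.4513 V.
ΔG = −nFE = −(3)(96500)(+0.4513) J/mol = −131 kJ/mol.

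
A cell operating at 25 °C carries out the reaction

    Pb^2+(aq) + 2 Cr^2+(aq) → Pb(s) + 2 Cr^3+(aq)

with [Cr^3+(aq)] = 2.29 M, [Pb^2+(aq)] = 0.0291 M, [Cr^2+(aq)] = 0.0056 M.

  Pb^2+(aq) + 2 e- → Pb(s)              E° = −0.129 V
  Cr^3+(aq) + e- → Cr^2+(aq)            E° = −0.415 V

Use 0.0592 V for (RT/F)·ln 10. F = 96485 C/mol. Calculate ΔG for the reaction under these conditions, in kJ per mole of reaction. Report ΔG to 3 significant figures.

−16.6 kJ/mol

E°cell = −0.129 − (−0.415) = +0.286 V; the balanced reaction transfers n = 2 electrons.
Q = [Cr^3+(aq)]^2 / ([Pb^2+(aq)]·[Cr^2+(aq)]^2) = 5.75×10^6, so log Q = 6.759 and E = +0.286 − (0.0592/2)(6.759) = +0.0859 V.
Then ΔG = −nFE = −2 × 96485 × +0.0859 J/mol = −16.6 kJ/mol.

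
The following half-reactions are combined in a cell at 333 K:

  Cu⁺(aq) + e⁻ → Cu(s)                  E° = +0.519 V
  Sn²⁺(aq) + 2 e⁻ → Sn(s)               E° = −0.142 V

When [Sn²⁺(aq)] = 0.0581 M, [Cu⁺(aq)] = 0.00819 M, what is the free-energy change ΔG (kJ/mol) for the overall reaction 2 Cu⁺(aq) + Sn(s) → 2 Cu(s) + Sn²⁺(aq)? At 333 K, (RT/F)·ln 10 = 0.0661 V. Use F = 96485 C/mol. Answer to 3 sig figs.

E°cell = +0.519 − (−0.142) = +0.661 V; the balanced reaction transfers n = 2 electrons.
The reaction quotient is [Sn²⁺(aq)] / [Cu⁺(aq)]^2 = 866; by Nernst, E = +0.661 − (0.0661/2)(2.938) = +0.5639 V.
Finally ΔG = −nFE = −(2)(96485 C/mol)(+0.5639 V) = −109 kJ/mol.

−109 kJ/mol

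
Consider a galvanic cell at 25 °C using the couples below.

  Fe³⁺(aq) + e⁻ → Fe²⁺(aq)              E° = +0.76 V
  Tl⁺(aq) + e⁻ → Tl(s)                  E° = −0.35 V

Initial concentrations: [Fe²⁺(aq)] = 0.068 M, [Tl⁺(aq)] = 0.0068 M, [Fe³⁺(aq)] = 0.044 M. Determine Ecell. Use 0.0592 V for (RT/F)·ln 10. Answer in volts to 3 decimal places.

Since E°(Fe³⁺/Fe²⁺) > E°(Tl⁺/Tl), Fe³⁺/Fe²⁺ serves as the cathode.
E°cell = +0.76 − (−0.35) = +1.11 V, with n = 1 electron transferred.
The balanced reaction is Fe³⁺(aq) + Tl(s) → Fe²⁺(aq) + Tl⁺(aq), so Q = ([Fe²⁺(aq)]·[Tl⁺(aq)]) / [Fe³⁺(aq)] = 0.0105 and log Q = −1.978.
Applying E = E° − (RT ln10/nF)·log Q gives +1.11 − (0.0592/1)(−1.978) = +1.227 V.

+1.227 V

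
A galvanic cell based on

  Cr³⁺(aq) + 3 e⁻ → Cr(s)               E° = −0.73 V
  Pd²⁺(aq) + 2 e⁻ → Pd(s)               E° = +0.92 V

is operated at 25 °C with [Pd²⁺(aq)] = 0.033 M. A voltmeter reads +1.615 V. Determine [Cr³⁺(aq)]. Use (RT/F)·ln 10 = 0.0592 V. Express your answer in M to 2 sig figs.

0.36 M

With Pd²⁺/Pd at the cathode and Cr³⁺/Cr at the anode, E°cell = +0.92 − (−0.73) = +1.65 V (n = 6).
From the Nernst equation, log Q = n(E° − E)/0.0592 = 6·(+1.65 − (+1.615))/0.0592 = 3.547.
Balancing electrons gives 3 Pd²⁺(aq) + 2 Cr(s) → 3 Pd(s) + 2 Cr³⁺(aq); thus Q = [Cr³⁺(aq)]^2 / [Pd²⁺(aq)]^3.
Solving for the unknown gives log [Cr³⁺(aq)] = −0.449, so [Cr³⁺(aq)] ≈ 0.36 M.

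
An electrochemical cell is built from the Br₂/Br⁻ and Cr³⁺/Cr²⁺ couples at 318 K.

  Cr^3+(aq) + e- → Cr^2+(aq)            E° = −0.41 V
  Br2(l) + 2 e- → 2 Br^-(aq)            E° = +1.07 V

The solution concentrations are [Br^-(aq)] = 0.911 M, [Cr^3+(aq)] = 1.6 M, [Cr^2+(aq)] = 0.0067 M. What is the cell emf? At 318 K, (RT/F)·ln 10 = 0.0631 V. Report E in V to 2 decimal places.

The Br₂/Br⁻ couple has the more positive E°, so it is the cathode; Cr³⁺/Cr²⁺ is the anode.
The standard potential is +1.07 − (−0.41) = +1.48 V and the balanced reaction transfers n = 2 electrons.
For the overall reaction Br2(l) + 2 Cr^2+(aq) → 2 Br^-(aq) + 2 Cr^3+(aq), Q = ([Br^-(aq)]^2·[Cr^3+(aq)]^2) / [Cr^2+(aq)]^2 = 4.73×10^4, giving log Q = 4.675.
Applying E = E° − (RT ln10/nF)·log Q gives +1.48 − (0.0631/2)(4.675) = +1.33 V.

+1.33 V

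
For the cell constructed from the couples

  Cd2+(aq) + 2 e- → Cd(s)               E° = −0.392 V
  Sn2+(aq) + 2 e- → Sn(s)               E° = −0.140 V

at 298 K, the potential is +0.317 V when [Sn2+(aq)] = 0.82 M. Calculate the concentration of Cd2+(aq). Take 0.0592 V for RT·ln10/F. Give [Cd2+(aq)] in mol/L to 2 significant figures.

0.0052 M

With Sn²⁺/Sn at the cathode and Cd²⁺/Cd at the anode, E°cell = −0.140 − (−0.392) = +0.252 V (n = 2).
Since E = E° − (0.0592/n)·log Q, log Q = n(E° − E)/0.0592 = −2.196.
Balancing electrons gives Sn2+(aq) + Cd(s) → Sn(s) + Cd2+(aq); thus Q = [Cd2+(aq)] / [Sn2+(aq)].
Isolating [Cd2+(aq)] in Q = 10^{−2.196} yields log [Cd2+(aq)] = −2.282, i.e. 0.0052 M.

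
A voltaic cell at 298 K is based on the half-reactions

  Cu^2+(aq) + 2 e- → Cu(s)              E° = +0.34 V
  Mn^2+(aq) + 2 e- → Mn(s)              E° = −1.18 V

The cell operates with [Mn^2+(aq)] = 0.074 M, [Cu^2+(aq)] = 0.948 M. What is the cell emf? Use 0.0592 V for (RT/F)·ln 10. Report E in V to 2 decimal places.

+1.55 V

Since E°(Cu²⁺/Cu) > E°(Mn²⁺/Mn), Cu²⁺/Cu serves as the cathode.
E°cell = E°cat − E°an = +0.34 − (−1.18) = +1.52 V; n = 2.
For the overall reaction Cu^2+(aq) + Mn(s) → Cu(s) + Mn^2+(aq), Q = [Mn^2+(aq)] / [Cu^2+(aq)] = 0.0781, giving log Q = −1.108.
Applying E = E° − (RT ln10/nF)·log Q gives +1.52 − (0.0592/2)(−1.108) = +1.55 V.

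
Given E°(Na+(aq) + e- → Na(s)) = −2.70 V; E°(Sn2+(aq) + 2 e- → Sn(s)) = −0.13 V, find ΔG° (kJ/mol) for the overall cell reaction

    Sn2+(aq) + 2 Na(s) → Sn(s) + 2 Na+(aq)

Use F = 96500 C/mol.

In the reaction as written Sn2+(aq) is reduced, so the Sn²⁺/Sn couple is the cathode and Na⁺/Na is the anode.
E°cell = −0.13 − (−2.70) = +2.57 V; balancing electrons gives n = 2.
ΔG° = −nFE°cell = −(2)(96500)(+2.57) J/mol = −496 kJ/mol.

−496 kJ/mol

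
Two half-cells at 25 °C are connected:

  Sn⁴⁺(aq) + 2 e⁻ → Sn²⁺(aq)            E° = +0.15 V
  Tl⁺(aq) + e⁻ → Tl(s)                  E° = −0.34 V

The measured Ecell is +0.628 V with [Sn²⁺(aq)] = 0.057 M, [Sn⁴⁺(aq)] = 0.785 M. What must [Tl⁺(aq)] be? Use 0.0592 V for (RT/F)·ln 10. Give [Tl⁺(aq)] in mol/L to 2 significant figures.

Sn⁴⁺/Sn²⁺ is the cathode (higher E°); E°cell = +0.15 − (−0.34) = +0.49 V with n = 2.
From the Nernst equation, log Q = n(E° − E)/0.0592 = 2·(+0.49 − (+0.628))/0.0592 = −4.662.
For Sn⁴⁺(aq) + 2 Tl(s) → Sn²⁺(aq) + 2 Tl⁺(aq), the reaction quotient is Q = ([Sn²⁺(aq)]·[Tl⁺(aq)]^2) / [Sn⁴⁺(aq)].
Solving for the unknown gives log [Tl⁺(aq)] = −1.762, so [Tl⁺(aq)] ≈ 0.017 M.

0.017 M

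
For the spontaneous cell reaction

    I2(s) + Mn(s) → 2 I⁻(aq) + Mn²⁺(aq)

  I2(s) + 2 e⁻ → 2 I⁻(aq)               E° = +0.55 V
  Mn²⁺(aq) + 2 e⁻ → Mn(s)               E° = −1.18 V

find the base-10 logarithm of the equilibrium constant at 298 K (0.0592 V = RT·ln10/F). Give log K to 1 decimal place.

log K = 58.4

The I₂/I⁻ couple is reduced (cathode); E°cell = +0.55 − (−1.18) = +1.73 V with n = 2.
At equilibrium E = 0, so log K = nE°cell / 0.0592 = (2)(+1.73) / 0.0592 = 58.4.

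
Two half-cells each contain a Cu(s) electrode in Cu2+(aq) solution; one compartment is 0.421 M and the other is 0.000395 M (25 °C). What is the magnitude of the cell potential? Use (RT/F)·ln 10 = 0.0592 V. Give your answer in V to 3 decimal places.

For a concentration cell E°cell = 0, since both electrodes use the same couple.
The compartment with the higher Cu2+(aq) concentration (0.421 M) acts as the cathode; ions are reduced there and produced at the dilute (0.000395 M) anode.
With n = 2, Ecell = −(0.0592/2)·log([dilute]/[conc]) = −(0.0592/2)·log(0.000395/0.421) = +0.090 V.

0.090 V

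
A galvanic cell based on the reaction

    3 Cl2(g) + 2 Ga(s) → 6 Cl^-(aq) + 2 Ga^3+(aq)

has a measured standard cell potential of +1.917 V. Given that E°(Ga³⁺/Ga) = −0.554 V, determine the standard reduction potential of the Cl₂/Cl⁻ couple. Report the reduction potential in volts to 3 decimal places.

+1.363 V

In the reaction as written the Cl₂/Cl⁻ couple is reduced (cathode) and Ga³⁺/Ga is oxidized (anode), so E°cell = E°(Cl₂/Cl⁻) − E°(Ga³⁺/Ga).
E°(Cl₂/Cl⁻) = E°cell + E°(anode) = +1.917 + (−0.554) = +1.363 V.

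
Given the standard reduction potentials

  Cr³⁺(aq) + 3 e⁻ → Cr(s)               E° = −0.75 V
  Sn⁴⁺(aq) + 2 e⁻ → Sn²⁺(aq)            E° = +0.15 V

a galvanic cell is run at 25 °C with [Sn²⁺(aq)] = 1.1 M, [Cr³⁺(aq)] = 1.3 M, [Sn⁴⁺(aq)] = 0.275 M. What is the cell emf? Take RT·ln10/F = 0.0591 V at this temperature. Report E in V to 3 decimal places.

+0.880 V

Sn⁴⁺/Sn²⁺ is reduced (cathode, E° = +0.15 V) and Cr³⁺/Cr is oxidized (anode).
E°cell = +0.15 − (−0.75) = +0.90 V, with n = 6 electrons transferred.
For the overall reaction 3 Sn⁴⁺(aq) + 2 Cr(s) → 3 Sn²⁺(aq) + 2 Cr³⁺(aq), Q = ([Sn²⁺(aq)]^3·[Cr³⁺(aq)]^2) / [Sn⁴⁺(aq)]^3 = 108, giving log Q = 2.034.
Applying E = E° − (RT ln10/nF)·log Q gives +0.90 − (0.0591/6)(2.034) = +0.880 V.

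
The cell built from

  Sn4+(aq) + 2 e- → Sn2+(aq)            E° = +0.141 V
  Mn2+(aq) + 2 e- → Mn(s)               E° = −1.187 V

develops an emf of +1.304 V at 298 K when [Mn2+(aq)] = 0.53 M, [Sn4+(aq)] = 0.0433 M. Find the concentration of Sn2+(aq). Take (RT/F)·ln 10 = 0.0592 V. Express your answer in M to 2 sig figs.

0.53 M

The Sn⁴⁺/Sn²⁺ couple has the larger reduction potential, so it is the cathode: E°cell = +0.141 − (−1.187) = +1.328 V and n = 2.
Since E = E° − (0.0592/n)·log Q, log Q = n(E° − E)/0.0592 = 0.811.
Balancing electrons gives Sn4+(aq) + Mn(s) → Sn2+(aq) + Mn2+(aq); thus Q = ([Sn2+(aq)]·[Mn2+(aq)]) / [Sn4+(aq)].
Solving for the unknown gives log [Sn2+(aq)] = −0.277, so [Sn2+(aq)] ≈ 0.53 M.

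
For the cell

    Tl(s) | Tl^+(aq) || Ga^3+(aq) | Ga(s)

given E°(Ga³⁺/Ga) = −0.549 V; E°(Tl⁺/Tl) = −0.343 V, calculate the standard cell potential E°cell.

−0.206 V

By convention the left-hand electrode in cell notation is the anode (oxidation) and the right-hand electrode is the cathode (reduction).
E°cell = E°(right) − E°(left) = −0.549 − (−0.343) = −0.206 V.
The negative sign shows that, as written, the cell would require an external voltage to drive the reaction.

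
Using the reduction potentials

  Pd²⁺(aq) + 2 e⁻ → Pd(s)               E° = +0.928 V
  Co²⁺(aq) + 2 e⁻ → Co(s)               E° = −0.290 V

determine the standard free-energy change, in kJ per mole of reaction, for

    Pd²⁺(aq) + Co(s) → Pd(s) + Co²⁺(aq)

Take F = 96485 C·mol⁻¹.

−235 kJ/mol

In the reaction as written Pd²⁺(aq) is reduced, so the Pd²⁺/Pd couple is the cathode and Co²⁺/Co is the anode.
E°cell = +0.928 − (−0.290) = +1.218 V; balancing electrons gives n = 2.
ΔG° = −nFE°cell = −(2)(96485)(+1.218) J/mol = −235 kJ/mol.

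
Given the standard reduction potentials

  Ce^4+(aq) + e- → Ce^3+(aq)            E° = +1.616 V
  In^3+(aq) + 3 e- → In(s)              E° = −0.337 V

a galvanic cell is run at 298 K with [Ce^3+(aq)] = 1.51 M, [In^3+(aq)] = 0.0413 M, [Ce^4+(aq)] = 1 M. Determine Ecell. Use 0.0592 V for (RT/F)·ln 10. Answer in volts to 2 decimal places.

+1.97 V

The Ce⁴⁺/Ce³⁺ couple has the more positive E°, so it is the cathode; In³⁺/In is the anode.
E°cell = E°cat − E°an = +1.616 − (−0.337) = +1.953 V; n = 3.
For the overall reaction 3 Ce^4+(aq) + In(s) → 3 Ce^3+(aq) + In^3+(aq), Q = ([Ce^3+(aq)]^3·[In^3+(aq)]) / [Ce^4+(aq)]^3 = 0.142, giving log Q = −0.847.
E = E° − (0.0592/n)·log Q = +1.953 − (0.0592/3)(−0.847) = +1.97 V.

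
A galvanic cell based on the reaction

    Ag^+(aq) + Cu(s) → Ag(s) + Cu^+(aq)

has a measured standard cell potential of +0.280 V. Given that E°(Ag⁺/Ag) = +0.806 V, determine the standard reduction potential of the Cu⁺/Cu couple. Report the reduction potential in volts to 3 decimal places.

In the reaction as written the Ag⁺/Ag couple is reduced (cathode) and Cu⁺/Cu is oxidized (anode), so E°cell = E°(Ag⁺/Ag) − E°(Cu⁺/Cu).
E°(Cu⁺/Cu) = E°(cathode) − E°cell = +0.806 − (+0.280) = +0.526 V.

+0.526 V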